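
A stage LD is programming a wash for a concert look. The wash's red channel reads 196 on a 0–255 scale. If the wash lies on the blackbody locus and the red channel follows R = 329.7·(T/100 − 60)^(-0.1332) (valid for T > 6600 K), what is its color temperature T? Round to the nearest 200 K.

11000 K

(t − 60)^(-0.1332) = 196/329.7 = 0.59448.
t − 60 = 0.59448^(1/-0.1332) = 0.59448^(-7.508) = 49.621, so t = 109.621.
T = 100·t = 10962 K → 11000 K to the nearest 200 K.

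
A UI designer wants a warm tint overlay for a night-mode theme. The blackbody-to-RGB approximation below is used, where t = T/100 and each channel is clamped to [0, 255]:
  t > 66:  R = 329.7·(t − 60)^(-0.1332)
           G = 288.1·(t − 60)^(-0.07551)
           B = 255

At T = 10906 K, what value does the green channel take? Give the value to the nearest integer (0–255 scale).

215

t = 10906/100 = 109.06; the t > 66 branch applies.
G = 288.1·(109.06 − 60)^(-0.07551) = 288.1·49.06^(-0.07551) = 288.1·0.74530 = 214.722.
Rounded: 215.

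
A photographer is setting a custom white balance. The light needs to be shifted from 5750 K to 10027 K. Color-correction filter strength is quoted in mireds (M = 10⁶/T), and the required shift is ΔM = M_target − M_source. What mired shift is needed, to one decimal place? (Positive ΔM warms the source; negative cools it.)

-74.2 mireds

M_source = 10⁶/5750 = 173.913; M_target = 10⁶/10027 = 99.731.
ΔM = 99.731 − 173.913 = -74.182 → -74.2 mireds, a cooling shift.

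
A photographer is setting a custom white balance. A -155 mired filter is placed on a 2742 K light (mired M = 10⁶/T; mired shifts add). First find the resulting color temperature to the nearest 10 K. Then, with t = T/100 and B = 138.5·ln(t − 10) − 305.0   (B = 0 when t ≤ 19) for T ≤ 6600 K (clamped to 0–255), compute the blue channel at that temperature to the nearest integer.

M_in = 10⁶/2742 = 364.70; M_out = 364.70 + (-155) = 209.70.
T_out = 10⁶/209.70 = 4768.8 K → 4770 K; t = 47.7.
B = 138.5·ln(47.7 − 10) − 305.0 = 138.5·ln 37.7 − 305.0 = 138.5·3.6297 − 305.0 = 197.708.
Rounded: 198.

198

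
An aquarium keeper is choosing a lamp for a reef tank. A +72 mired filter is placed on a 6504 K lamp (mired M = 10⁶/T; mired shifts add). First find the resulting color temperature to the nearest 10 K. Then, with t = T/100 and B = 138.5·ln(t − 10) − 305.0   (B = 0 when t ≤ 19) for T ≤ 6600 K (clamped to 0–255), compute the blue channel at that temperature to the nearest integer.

185

M_in = 10⁶/6504 = 153.75; M_out = 153.75 + (+72) = 225.75.
T_out = 10⁶/225.75 = 4429.6 K → 4430 K; t = 44.3.
B = 138.5·ln(44.3 − 10) − 305.0 = 138.5·ln 34.3 − 305.0 = 138.5·3.5351 − 305.0 = 184.618.
Rounded: 185.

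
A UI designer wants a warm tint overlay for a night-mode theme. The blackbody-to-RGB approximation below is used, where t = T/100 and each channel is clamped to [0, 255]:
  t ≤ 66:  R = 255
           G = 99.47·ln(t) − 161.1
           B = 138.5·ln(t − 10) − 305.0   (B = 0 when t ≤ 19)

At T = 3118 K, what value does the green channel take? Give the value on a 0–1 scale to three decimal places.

t = 3118/100 = 31.18; the t ≤ 66 branch applies.
G = 99.47·ln 31.18 − 161.1 = 99.47·3.4398 − 161.1 = 181.055.
On a 0–1 scale: 181.055/255 = 0.7100 → 0.710.

0.710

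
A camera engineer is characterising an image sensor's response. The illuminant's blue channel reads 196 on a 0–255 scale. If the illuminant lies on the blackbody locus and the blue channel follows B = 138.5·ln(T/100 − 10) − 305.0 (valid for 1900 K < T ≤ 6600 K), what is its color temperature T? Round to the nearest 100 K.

ln(t − 10) = (196 + 305.0) / 138.5 = 3.6173.
t − 10 = e^3.6173 = 37.238, so t = 47.238.
T = 100·t = 4724 K → 4700 K to the nearest 100 K.

4700 K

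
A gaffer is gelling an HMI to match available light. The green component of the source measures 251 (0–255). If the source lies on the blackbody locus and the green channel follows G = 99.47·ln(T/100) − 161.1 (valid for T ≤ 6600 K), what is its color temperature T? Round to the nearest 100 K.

ln t = (251 + 161.1) / 99.47 = 4.1430.
t = e^4.1430 = 62.989.
T = 100·t = 6299 K → 6300 K to the nearest 100 K.

6300 K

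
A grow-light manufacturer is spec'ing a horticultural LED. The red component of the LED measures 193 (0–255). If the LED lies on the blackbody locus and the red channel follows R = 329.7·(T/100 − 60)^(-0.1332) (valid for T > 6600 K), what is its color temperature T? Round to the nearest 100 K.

11600 K

(t − 60)^(-0.1332) = 193/329.7 = 0.58538.
t − 60 = 0.58538^(1/-0.1332) = 0.58538^(-7.508) = 55.713, so t = 115.713.
T = 100·t = 11571 K → 11600 K to the nearest 100 K.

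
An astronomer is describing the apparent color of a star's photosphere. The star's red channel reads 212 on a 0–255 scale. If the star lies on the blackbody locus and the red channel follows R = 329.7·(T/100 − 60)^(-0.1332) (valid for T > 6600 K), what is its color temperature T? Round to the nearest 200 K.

8800 K

(t − 60)^(-0.1332) = 212/329.7 = 0.64301.
t − 60 = 0.64301^(1/-0.1332) = 0.64301^(-7.508) = 27.530, so t = 87.530.
T = 100·t = 8753 K → 8800 K to the nearest 200 K.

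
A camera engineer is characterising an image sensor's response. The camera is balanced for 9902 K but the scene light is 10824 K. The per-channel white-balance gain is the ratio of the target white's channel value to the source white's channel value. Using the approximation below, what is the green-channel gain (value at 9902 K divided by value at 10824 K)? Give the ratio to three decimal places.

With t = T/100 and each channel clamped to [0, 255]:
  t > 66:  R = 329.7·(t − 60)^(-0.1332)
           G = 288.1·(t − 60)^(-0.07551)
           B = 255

At 10824 K (t = 108.24):
  G = 288.1·(108.24 − 60)^(-0.07551) = 288.1·48.24^(-0.07551) = 288.1·0.74625 = 214.995.
At 9902 K (t = 99.02):
  G = 288.1·(99.02 − 60)^(-0.07551) = 288.1·39.02^(-0.07551) = 288.1·0.75830 = 218.467.
Gain = 218.467 / 214.995 = 1.0161 → 1.016.

1.016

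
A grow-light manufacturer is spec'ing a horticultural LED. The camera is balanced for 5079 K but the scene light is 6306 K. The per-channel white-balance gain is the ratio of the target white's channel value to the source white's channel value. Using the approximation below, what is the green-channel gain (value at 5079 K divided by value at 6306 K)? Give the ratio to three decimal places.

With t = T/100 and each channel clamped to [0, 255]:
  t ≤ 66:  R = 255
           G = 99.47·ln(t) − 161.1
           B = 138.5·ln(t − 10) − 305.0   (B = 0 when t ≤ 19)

0.914

At 6306 K (t = 63.06):
  G = 99.47·ln 63.06 − 161.1 = 99.47·4.1441 − 161.1 = 251.112.
At 5079 K (t = 50.79):
  G = 99.47·ln 50.79 − 161.1 = 99.47·3.9277 − 161.1 = 229.588.
Gain = 229.588 / 251.112 = 0.9143 → 0.914.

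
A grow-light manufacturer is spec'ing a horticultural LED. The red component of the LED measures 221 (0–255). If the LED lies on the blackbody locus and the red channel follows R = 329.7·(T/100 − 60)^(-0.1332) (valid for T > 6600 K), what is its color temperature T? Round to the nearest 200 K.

8000 K

(t − 60)^(-0.1332) = 221/329.7 = 0.67031.
t − 60 = 0.67031^(1/-0.1332) = 0.67031^(-7.508) = 20.149, so t = 80.149.
T = 100·t = 8015 K → 8000 K to the nearest 200 K.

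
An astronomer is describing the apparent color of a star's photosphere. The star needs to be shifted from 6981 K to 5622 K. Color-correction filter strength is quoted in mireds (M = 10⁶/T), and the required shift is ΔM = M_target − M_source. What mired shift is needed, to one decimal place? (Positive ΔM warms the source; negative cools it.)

+34.6 mireds

M_source = 10⁶/6981 = 143.246; M_target = 10⁶/5622 = 177.873.
ΔM = 177.873 − 143.246 = 34.627 → +34.6 mireds, a warming shift.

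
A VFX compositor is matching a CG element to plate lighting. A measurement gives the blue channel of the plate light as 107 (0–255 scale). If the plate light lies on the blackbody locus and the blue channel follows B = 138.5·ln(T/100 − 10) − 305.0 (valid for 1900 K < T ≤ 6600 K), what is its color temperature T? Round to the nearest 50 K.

ln(t − 10) = (107 + 305.0) / 138.5 = 2.9747.
t − 10 = e^2.9747 = 19.584, so t = 29.584.
T = 100·t = 2958 K → 2950 K to the nearest 50 K.

2950 K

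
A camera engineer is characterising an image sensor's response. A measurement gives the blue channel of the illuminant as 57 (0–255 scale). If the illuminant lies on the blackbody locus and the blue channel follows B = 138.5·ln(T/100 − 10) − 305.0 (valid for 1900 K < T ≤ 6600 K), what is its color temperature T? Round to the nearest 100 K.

2400 K

ln(t − 10) = (57 + 305.0) / 138.5 = 2.6137.
t − 10 = e^2.6137 = 13.650, so t = 23.650.
T = 100·t = 2365 K → 2400 K to the nearest 100 K.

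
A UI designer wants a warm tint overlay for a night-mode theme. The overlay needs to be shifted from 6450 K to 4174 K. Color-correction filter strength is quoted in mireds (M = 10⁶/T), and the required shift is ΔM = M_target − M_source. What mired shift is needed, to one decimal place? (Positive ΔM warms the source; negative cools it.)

M_source = 10⁶/6450 = 155.039; M_target = 10⁶/4174 = 239.578.
ΔM = 239.578 − 155.039 = 84.540 → +84.5 mireds, a warming shift.

+84.5 mireds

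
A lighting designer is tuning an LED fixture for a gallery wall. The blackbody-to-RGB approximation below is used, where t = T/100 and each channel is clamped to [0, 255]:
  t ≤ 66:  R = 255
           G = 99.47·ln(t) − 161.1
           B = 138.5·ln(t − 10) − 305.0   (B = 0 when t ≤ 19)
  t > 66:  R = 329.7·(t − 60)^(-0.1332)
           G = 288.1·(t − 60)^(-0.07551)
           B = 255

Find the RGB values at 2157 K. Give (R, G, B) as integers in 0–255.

t = 2157/100 = 21.57; the t ≤ 66 branch applies.
R = 255 by definition for t ≤ 66.
G = 99.47·ln 21.57 − 161.1 = 99.47·3.0713 − 161.1 = 144.403.
B = 138.5·ln(21.57 − 10) − 305.0 = 138.5·ln 11.57 − 305.0 = 138.5·2.4484 − 305.0 = 34.106.
Rounded: (255, 144, 34).

(255, 144, 34)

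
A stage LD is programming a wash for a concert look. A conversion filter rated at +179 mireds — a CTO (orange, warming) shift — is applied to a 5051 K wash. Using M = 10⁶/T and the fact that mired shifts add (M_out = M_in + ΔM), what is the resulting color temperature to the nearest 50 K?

2650 K

M_in = 10⁶/5051 = 197.98 mireds.
M_out = 197.98 + (+179) = 376.98 mireds.
T_out = 10⁶/376.98 = 2652.7 K → 2650 K.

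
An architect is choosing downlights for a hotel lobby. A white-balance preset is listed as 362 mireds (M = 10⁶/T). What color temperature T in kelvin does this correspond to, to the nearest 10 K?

T = 10⁶ / 362 = 2762.43 K → 2760 K.

2760 K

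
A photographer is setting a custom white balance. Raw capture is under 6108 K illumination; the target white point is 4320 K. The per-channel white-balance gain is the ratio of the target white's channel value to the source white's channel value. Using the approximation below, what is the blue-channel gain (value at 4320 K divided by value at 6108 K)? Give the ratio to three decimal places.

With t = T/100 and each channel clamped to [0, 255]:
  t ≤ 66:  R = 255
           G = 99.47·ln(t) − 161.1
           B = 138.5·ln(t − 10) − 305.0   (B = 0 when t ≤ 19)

0.751

At 6108 K (t = 61.08):
  B = 138.5·ln(61.08 − 10) − 305.0 = 138.5·ln 51.08 − 305.0 = 138.5·3.9334 − 305.0 = 239.775.
At 4320 K (t = 43.2):
  B = 138.5·ln(43.2 − 10) − 305.0 = 138.5·ln 33.2 − 305.0 = 138.5·3.5025 − 305.0 = 180.103.
Gain = 180.103 / 239.775 = 0.7511 → 0.751.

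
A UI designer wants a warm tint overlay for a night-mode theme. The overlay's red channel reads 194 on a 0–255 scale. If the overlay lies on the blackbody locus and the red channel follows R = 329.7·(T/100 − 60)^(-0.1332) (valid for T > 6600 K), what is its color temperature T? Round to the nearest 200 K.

11400 K

(t − 60)^(-0.1332) = 194/329.7 = 0.58841.
t − 60 = 0.58841^(1/-0.1332) = 0.58841^(-7.508) = 53.593, so t = 113.593.
T = 100·t = 11359 K → 11400 K to the nearest 200 K.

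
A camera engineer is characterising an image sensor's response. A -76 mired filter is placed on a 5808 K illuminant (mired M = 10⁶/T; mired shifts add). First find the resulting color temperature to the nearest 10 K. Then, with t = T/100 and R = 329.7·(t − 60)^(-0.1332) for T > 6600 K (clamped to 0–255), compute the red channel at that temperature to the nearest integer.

M_in = 10⁶/5808 = 172.18; M_out = 172.18 + (-76) = 96.18.
T_out = 10⁶/96.18 = 10397.6 K → 10400 K; t = 104.
R = 329.7·(104 − 60)^(-0.1332) = 329.7·44^(-0.1332) = 329.7·0.60408 = 199.164.
Rounded: 199.

199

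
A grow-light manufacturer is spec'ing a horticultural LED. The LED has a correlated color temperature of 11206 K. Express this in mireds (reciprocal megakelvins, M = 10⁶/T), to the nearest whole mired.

M = 10⁶ / 11206 = 89.238 → 89 mireds.

89 mireds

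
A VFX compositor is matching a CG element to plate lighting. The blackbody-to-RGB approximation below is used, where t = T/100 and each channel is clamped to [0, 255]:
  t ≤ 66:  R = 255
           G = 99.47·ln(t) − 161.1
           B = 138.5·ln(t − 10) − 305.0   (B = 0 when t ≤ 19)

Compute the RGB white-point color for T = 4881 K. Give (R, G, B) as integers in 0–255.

t = 4881/100 = 48.81; the t ≤ 66 branch applies.
R = 255 by definition for t ≤ 66.
G = 99.47·ln 48.81 − 161.1 = 99.47·3.8879 − 161.1 = 225.633.
B = 138.5·ln(48.81 − 10) − 305.0 = 138.5·ln 38.81 − 305.0 = 138.5·3.6587 − 305.0 = 201.727.
Rounded: (255, 226, 202).

(255, 226, 202)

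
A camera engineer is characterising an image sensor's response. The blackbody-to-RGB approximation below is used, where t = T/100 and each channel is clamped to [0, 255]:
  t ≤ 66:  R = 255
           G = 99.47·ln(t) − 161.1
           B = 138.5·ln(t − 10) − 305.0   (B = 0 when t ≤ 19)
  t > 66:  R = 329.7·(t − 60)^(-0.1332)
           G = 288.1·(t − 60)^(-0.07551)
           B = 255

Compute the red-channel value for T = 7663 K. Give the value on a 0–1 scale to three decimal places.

t = 7663/100 = 76.63; the t > 66 branch applies.
R = 329.7·(76.63 − 60)^(-0.1332) = 329.7·16.63^(-0.1332) = 329.7·0.68767 = 226.723.
On a 0–1 scale: 226.723/255 = 0.8891 → 0.889.

0.889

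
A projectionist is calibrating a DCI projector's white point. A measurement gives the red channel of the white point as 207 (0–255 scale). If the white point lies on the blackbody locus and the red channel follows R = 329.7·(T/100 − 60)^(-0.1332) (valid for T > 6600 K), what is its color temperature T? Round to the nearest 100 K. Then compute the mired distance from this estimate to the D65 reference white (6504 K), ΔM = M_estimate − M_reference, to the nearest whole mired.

-46 mireds

(t − 60)^(-0.1332) = 207/329.7 = 0.62784.
t − 60 = 0.62784^(1/-0.1332) = 0.62784^(-7.508) = 32.933, so t = 92.933.
T = 100·t = 9293 K → 9300 K to the nearest 100 K.
M_estimate = 10⁶/9300 = 107.53; M_reference = 10⁶/6504 = 153.75.
ΔM = 107.53 − 153.75 = -46.22 → -46 mireds.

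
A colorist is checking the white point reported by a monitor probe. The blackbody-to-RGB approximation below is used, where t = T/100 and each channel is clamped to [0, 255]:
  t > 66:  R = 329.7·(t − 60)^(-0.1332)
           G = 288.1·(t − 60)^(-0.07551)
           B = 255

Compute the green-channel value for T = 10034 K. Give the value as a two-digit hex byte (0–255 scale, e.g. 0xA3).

t = 10034/100 = 100.34; the t > 66 branch applies.
G = 288.1·(100.34 − 60)^(-0.07551) = 288.1·40.34^(-0.07551) = 288.1·0.75640 = 217.919.
Rounded: 218; in hex, 0xDA.

0xDA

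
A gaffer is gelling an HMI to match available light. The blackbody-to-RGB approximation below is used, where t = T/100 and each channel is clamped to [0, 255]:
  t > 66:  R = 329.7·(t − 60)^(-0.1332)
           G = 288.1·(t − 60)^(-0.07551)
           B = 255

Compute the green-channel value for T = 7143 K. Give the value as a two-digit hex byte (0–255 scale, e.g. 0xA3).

t = 7143/100 = 71.43; the t > 66 branch applies.
G = 288.1·(71.43 − 60)^(-0.07551) = 288.1·11.43^(-0.07551) = 288.1·0.83197 = 239.690.
Rounded: 240; in hex, 0xF0.

0xF0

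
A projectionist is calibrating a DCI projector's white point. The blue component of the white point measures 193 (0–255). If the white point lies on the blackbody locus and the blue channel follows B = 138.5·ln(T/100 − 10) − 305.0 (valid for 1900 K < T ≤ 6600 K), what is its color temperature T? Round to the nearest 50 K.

4650 K

ln(t − 10) = (193 + 305.0) / 138.5 = 3.5957.
t − 10 = e^3.5957 = 36.440, so t = 46.440.
T = 100·t = 4644 K → 4650 K to the nearest 50 K.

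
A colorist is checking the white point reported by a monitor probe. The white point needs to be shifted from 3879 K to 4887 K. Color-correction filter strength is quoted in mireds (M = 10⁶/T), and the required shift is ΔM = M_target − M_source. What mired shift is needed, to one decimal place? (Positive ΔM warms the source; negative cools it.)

-53.2 mireds

M_source = 10⁶/3879 = 257.798; M_target = 10⁶/4887 = 204.625.
ΔM = 204.625 − 257.798 = -53.174 → -53.2 mireds, a cooling shift.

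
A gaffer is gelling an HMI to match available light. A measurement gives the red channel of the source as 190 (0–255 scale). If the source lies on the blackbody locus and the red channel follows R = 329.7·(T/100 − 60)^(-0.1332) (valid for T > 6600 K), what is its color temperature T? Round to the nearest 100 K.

(t − 60)^(-0.1332) = 190/329.7 = 0.57628.
t − 60 = 0.57628^(1/-0.1332) = 0.57628^(-7.508) = 62.667, so t = 122.667.
T = 100·t = 12267 K → 12300 K to the nearest 100 K.

12300 K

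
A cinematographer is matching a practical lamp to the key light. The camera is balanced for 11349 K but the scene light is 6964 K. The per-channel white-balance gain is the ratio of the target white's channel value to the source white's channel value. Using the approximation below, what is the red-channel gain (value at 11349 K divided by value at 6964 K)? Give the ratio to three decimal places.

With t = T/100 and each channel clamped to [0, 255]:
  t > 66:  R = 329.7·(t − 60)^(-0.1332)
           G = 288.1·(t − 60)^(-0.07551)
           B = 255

0.796

At 6964 K (t = 69.64):
  R = 329.7·(69.64 − 60)^(-0.1332) = 329.7·9.64^(-0.1332) = 329.7·0.73947 = 243.803.
At 11349 K (t = 113.49):
  R = 329.7·(113.49 − 60)^(-0.1332) = 329.7·53.49^(-0.1332) = 329.7·0.58856 = 194.050.
Gain = 194.050 / 243.803 = 0.7959 → 0.796.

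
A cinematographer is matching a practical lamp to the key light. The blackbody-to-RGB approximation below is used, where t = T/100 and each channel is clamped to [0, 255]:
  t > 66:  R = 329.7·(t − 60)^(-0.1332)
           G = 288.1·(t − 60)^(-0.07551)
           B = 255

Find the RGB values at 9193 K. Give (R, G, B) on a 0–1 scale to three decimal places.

t = 9193/100 = 91.93; the t > 66 branch applies.
R = 329.7·(91.93 − 60)^(-0.1332) = 329.7·31.93^(-0.1332) = 329.7·0.63044 = 207.855.
G = 288.1·(91.93 − 60)^(-0.07551) = 288.1·31.93^(-0.07551) = 288.1·0.76987 = 221.800.
B = 255 by definition for t > 66.
Dividing each by 255: (0.8151, 0.8698, 1.0000) → (0.815, 0.870, 1.000).

(0.815, 0.870, 1.000)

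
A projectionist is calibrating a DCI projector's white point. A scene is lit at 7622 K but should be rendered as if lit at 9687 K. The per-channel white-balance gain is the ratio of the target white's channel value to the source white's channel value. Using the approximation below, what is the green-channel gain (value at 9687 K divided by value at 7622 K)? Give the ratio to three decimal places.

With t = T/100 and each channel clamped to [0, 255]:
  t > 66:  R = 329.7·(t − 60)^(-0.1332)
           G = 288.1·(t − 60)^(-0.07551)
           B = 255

At 7622 K (t = 76.22):
  G = 288.1·(76.22 − 60)^(-0.07551) = 288.1·16.22^(-0.07551) = 288.1·0.81027 = 233.438.
At 9687 K (t = 96.87):
  G = 288.1·(96.87 − 60)^(-0.07551) = 288.1·36.87^(-0.07551) = 288.1·0.76155 = 219.404.
Gain = 219.404 / 233.438 = 0.9399 → 0.940.

0.940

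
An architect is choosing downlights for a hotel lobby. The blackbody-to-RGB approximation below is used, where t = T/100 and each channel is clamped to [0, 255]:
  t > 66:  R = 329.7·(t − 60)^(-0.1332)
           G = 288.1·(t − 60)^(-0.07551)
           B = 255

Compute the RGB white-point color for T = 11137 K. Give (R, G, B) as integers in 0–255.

(195, 214, 255)

t = 11137/100 = 111.37; the t > 66 branch applies.
R = 329.7·(111.37 − 60)^(-0.1332) = 329.7·51.37^(-0.1332) = 329.7·0.59174 = 195.098.
G = 288.1·(111.37 − 60)^(-0.07551) = 288.1·51.37^(-0.07551) = 288.1·0.74272 = 213.977.
B = 255 by definition for t > 66.
Rounded: (195, 214, 255).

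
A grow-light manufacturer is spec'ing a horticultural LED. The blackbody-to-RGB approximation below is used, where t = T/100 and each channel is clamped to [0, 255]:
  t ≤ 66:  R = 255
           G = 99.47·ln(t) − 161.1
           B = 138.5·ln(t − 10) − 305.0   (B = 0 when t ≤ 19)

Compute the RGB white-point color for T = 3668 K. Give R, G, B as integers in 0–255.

R=255, G=197, B=150

t = 3668/100 = 36.68; the t ≤ 66 branch applies.
R = 255 by definition for t ≤ 66.
G = 99.47·ln 36.68 − 161.1 = 99.47·3.6022 − 161.1 = 197.214.
B = 138.5·ln(36.68 − 10) − 305.0 = 138.5·ln 26.68 − 305.0 = 138.5·3.2839 − 305.0 = 149.822.
Rounded: (255, 197, 150).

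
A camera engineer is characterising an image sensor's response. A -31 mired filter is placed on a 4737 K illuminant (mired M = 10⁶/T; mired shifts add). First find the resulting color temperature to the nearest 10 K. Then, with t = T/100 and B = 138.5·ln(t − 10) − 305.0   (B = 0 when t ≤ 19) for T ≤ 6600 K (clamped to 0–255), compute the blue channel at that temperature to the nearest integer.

224

M_in = 10⁶/4737 = 211.10; M_out = 211.10 + (-31) = 180.10.
T_out = 10⁶/180.10 = 5552.3 K → 5550 K; t = 55.5.
B = 138.5·ln(55.5 − 10) − 305.0 = 138.5·ln 45.5 − 305.0 = 138.5·3.8177 − 305.0 = 223.753.
Rounded: 224.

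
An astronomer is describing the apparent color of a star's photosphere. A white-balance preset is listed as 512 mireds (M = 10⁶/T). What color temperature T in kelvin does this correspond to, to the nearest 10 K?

1950 K

T = 10⁶ / 512 = 1953.12 K → 1950 K.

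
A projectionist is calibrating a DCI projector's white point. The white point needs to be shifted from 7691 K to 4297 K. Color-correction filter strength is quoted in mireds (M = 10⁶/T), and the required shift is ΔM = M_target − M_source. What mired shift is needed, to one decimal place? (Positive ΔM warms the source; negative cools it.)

+102.7 mireds

M_source = 10⁶/7691 = 130.022; M_target = 10⁶/4297 = 232.721.
ΔM = 232.721 − 130.022 = 102.698 → +102.7 mireds, a warming shift.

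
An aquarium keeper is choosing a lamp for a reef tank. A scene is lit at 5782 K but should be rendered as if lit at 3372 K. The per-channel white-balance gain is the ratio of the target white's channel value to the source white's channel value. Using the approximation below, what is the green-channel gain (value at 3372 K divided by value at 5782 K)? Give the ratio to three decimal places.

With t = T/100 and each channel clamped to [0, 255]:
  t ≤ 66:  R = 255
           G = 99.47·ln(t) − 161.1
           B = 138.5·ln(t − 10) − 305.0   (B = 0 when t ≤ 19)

At 5782 K (t = 57.82):
  G = 99.47·ln 57.82 − 161.1 = 99.47·4.0573 − 161.1 = 242.483.
At 3372 K (t = 33.72):
  G = 99.47·ln 33.72 − 161.1 = 99.47·3.5181 − 161.1 = 188.845.
Gain = 188.845 / 242.483 = 0.7788 → 0.779.

0.779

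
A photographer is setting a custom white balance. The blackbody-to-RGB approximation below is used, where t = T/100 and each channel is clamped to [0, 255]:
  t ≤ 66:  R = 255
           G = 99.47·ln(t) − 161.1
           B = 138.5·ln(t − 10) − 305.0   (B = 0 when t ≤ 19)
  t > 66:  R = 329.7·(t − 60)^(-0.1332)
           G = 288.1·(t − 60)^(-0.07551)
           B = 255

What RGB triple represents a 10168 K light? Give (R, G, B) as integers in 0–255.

t = 10168/100 = 101.68; the t > 66 branch applies.
R = 329.7·(101.68 − 60)^(-0.1332) = 329.7·41.68^(-0.1332) = 329.7·0.60845 = 200.606.
G = 288.1·(101.68 − 60)^(-0.07551) = 288.1·41.68^(-0.07551) = 288.1·0.75453 = 217.381.
B = 255 by definition for t > 66.
Rounded: (201, 217, 255).

(201, 217, 255)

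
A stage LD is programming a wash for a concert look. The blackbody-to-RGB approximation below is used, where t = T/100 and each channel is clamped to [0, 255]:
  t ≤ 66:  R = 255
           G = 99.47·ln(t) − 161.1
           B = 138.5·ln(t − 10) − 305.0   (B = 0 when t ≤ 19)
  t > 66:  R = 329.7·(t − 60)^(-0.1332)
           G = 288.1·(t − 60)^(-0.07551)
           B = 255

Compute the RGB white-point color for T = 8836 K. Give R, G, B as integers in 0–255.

t = 8836/100 = 88.36; the t > 66 branch applies.
R = 329.7·(88.36 − 60)^(-0.1332) = 329.7·28.36^(-0.1332) = 329.7·0.64047 = 211.163.
G = 288.1·(88.36 − 60)^(-0.07551) = 288.1·28.36^(-0.07551) = 288.1·0.77679 = 223.795.
B = 255 by definition for t > 66.
Rounded: (211, 224, 255).

R=211, G=224, B=255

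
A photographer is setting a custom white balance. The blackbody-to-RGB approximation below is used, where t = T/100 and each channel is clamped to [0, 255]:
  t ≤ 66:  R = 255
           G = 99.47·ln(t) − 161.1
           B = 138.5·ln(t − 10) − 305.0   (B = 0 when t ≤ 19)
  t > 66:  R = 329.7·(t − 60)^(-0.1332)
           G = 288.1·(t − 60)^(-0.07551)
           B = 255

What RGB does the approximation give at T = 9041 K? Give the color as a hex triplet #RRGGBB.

t = 9041/100 = 90.41; the t > 66 branch applies.
R = 329.7·(90.41 − 60)^(-0.1332) = 329.7·30.41^(-0.1332) = 329.7·0.63454 = 209.209.
G = 288.1·(90.41 − 60)^(-0.07551) = 288.1·30.41^(-0.07551) = 288.1·0.77271 = 222.618.
B = 255 by definition for t > 66.
Rounded: (209, 223, 255).
In hex: #D1DFFF.

#D1DFFF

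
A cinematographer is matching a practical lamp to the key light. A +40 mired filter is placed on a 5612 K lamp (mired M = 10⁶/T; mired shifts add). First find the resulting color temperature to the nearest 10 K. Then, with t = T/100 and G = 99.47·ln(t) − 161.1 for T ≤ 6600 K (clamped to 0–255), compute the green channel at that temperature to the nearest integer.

M_in = 10⁶/5612 = 178.19; M_out = 178.19 + (+40) = 218.19.
T_out = 10⁶/218.19 = 4583.2 K → 4580 K; t = 45.8.
G = 99.47·ln 45.8 − 161.1 = 99.47·3.8243 − 161.1 = 219.302.
Rounded: 219.

219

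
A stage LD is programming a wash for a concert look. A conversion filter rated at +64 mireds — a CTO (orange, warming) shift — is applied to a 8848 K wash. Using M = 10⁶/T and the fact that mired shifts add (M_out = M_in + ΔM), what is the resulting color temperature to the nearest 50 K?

M_in = 10⁶/8848 = 113.02 mireds.
M_out = 113.02 + (+64) = 177.02 mireds.
T_out = 10⁶/177.02 = 5649.1 K → 5650 K.

5650 K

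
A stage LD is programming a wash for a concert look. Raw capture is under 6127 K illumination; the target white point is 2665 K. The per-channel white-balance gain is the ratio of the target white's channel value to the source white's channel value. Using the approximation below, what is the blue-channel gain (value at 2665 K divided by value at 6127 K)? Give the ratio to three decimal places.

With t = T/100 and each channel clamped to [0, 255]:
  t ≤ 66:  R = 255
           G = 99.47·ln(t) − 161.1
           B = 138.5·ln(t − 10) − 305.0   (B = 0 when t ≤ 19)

0.352

At 6127 K (t = 61.27):
  B = 138.5·ln(61.27 − 10) − 305.0 = 138.5·ln 51.27 − 305.0 = 138.5·3.9371 − 305.0 = 240.289.
At 2665 K (t = 26.65):
  B = 138.5·ln(26.65 − 10) − 305.0 = 138.5·ln 16.65 − 305.0 = 138.5·2.8124 − 305.0 = 84.519.
Gain = 84.519 / 240.289 = 0.3517 → 0.352.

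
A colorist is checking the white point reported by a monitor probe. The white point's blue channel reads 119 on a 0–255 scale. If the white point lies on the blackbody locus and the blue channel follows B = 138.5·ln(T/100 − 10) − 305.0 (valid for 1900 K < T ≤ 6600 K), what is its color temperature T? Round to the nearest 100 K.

ln(t − 10) = (119 + 305.0) / 138.5 = 3.0614.
t − 10 = e^3.0614 = 21.357, so t = 31.357.
T = 100·t = 3136 K → 3100 K to the nearest 100 K.

3100 K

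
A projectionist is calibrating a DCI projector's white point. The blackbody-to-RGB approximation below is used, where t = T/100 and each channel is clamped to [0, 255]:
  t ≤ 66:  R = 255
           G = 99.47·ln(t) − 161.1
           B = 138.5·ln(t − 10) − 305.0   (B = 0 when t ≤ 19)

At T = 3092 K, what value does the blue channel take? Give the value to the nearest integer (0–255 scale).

t = 3092/100 = 30.92; the t ≤ 66 branch applies.
B = 138.5·ln(30.92 − 10) − 305.0 = 138.5·ln 20.92 − 305.0 = 138.5·3.0407 − 305.0 = 116.138.
Rounded: 116.

116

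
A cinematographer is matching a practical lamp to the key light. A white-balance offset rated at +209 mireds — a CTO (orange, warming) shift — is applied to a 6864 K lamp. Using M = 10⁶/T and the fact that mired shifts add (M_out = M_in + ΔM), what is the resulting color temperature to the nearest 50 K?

2800 K

M_in = 10⁶/6864 = 145.69 mireds.
M_out = 145.69 + (+209) = 354.69 mireds.
T_out = 10⁶/354.69 = 2819.4 K → 2800 K.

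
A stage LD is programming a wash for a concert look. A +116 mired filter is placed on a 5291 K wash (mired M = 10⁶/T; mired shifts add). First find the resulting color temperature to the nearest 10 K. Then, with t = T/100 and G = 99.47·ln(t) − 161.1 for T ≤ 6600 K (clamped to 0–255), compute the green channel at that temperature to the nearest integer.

186

M_in = 10⁶/5291 = 189.00; M_out = 189.00 + (+116) = 305.00.
T_out = 10⁶/305.00 = 3278.7 K → 3280 K; t = 32.8.
G = 99.47·ln 32.8 − 161.1 = 99.47·3.4904 − 161.1 = 186.093.
Rounded: 186.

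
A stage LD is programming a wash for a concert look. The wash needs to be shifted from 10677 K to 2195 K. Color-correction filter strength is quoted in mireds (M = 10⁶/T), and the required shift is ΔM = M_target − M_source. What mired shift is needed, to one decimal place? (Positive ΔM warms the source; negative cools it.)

M_source = 10⁶/10677 = 93.659; M_target = 10⁶/2195 = 455.581.
ΔM = 455.581 − 93.659 = 361.922 → +361.9 mireds, a warming shift.

+361.9 mireds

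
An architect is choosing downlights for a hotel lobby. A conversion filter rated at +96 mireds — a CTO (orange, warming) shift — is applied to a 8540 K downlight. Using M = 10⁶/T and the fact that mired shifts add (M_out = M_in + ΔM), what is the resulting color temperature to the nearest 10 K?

M_in = 10⁶/8540 = 117.10 mireds.
M_out = 117.10 + (+96) = 213.10 mireds.
T_out = 10⁶/213.10 = 4692.7 K → 4690 K.

4690 K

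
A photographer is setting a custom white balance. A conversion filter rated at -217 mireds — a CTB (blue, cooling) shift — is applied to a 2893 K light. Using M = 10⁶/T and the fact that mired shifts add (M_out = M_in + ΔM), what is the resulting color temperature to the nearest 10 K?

M_in = 10⁶/2893 = 345.66 mireds.
M_out = 345.66 + (-217) = 128.66 mireds.
T_out = 10⁶/128.66 = 7772.3 K → 7770 K.

7770 K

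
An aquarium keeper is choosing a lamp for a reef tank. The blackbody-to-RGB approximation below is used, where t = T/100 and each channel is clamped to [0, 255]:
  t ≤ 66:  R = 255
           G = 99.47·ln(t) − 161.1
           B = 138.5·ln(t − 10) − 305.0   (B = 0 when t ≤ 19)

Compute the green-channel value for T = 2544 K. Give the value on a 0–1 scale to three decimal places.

t = 2544/100 = 25.44; the t ≤ 66 branch applies.
G = 99.47·ln 25.44 − 161.1 = 99.47·3.2363 − 161.1 = 160.817.
On a 0–1 scale: 160.817/255 = 0.6307 → 0.631.

0.631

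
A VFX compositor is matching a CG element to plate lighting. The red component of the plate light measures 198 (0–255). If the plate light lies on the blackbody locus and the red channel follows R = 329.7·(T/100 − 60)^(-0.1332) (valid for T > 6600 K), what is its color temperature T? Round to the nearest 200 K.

10600 K

(t − 60)^(-0.1332) = 198/329.7 = 0.60055.
t − 60 = 0.60055^(1/-0.1332) = 0.60055^(-7.508) = 45.980, so t = 105.980.
T = 100·t = 10598 K → 10600 K to the nearest 200 K.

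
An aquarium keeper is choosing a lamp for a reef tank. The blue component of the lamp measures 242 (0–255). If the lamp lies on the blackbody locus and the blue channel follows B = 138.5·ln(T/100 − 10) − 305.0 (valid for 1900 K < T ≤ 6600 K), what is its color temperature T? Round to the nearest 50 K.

6200 K

ln(t − 10) = (242 + 305.0) / 138.5 = 3.9495.
t − 10 = e^3.9495 = 51.907, so t = 61.907.
T = 100·t = 6191 K → 6200 K to the nearest 50 K.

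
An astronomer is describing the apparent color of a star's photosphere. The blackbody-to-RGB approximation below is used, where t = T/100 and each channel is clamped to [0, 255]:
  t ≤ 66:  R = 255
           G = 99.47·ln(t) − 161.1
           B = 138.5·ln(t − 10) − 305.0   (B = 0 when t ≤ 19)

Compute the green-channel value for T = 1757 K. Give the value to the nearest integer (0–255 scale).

t = 1757/100 = 17.57; the t ≤ 66 branch applies.
G = 99.47·ln 17.57 − 161.1 = 99.47·2.8662 − 161.1 = 124.000.
Rounded: 124.

124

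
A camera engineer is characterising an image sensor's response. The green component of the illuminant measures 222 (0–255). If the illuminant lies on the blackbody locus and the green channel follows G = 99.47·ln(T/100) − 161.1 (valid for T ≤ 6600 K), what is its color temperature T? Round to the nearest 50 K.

4700 K

ln t = (222 + 161.1) / 99.47 = 3.8514.
t = e^3.8514 = 47.059.
T = 100·t = 4706 K → 4700 K to the nearest 50 K.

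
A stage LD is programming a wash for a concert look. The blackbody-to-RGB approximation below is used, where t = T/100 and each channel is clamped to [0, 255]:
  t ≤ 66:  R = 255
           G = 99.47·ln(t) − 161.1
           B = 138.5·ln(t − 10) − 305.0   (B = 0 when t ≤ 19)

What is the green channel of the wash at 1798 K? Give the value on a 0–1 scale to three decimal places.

0.495

t = 1798/100 = 17.98; the t ≤ 66 branch applies.
G = 99.47·ln 17.98 − 161.1 = 99.47·2.8893 − 161.1 = 126.295.
On a 0–1 scale: 126.295/255 = 0.4953 → 0.495.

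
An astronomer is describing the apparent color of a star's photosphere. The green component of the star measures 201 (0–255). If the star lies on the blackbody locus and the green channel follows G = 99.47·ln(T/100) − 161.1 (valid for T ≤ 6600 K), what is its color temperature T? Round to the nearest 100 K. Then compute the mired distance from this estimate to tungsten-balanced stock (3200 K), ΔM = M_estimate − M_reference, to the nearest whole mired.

ln t = (201 + 161.1) / 99.47 = 3.6403.
t = e^3.6403 = 38.103.
T = 100·t = 3810 K → 3800 K to the nearest 100 K.
M_estimate = 10⁶/3800 = 263.16; M_reference = 10⁶/3200 = 312.50.
ΔM = 263.16 − 312.50 = -49.34 → -49 mireds.

-49 mireds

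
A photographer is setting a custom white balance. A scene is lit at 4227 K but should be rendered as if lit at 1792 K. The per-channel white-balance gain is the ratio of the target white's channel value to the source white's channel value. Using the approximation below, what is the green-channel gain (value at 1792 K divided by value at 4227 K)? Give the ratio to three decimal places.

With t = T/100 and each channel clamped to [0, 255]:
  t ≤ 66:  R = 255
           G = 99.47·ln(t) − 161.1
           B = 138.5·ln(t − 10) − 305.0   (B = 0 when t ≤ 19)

0.596

At 4227 K (t = 42.27):
  G = 99.47·ln 42.27 − 161.1 = 99.47·3.7441 − 161.1 = 211.323.
At 1792 K (t = 17.92):
  G = 99.47·ln 17.92 − 161.1 = 99.47·2.8859 − 161.1 = 125.962.
Gain = 125.962 / 211.323 = 0.5961 → 0.596.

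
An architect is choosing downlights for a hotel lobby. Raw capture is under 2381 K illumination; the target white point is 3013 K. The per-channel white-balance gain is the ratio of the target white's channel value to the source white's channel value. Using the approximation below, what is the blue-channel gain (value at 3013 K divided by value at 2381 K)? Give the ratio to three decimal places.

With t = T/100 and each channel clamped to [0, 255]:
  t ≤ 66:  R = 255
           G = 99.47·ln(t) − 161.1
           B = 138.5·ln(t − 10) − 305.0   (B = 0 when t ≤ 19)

At 2381 K (t = 23.81):
  B = 138.5·ln(23.81 − 10) − 305.0 = 138.5·ln 13.81 − 305.0 = 138.5·2.6254 − 305.0 = 58.617.
At 3013 K (t = 30.13):
  B = 138.5·ln(30.13 − 10) − 305.0 = 138.5·ln 20.13 − 305.0 = 138.5·3.0022 − 305.0 = 110.806.
Gain = 110.806 / 58.617 = 1.8903 → 1.890.

1.890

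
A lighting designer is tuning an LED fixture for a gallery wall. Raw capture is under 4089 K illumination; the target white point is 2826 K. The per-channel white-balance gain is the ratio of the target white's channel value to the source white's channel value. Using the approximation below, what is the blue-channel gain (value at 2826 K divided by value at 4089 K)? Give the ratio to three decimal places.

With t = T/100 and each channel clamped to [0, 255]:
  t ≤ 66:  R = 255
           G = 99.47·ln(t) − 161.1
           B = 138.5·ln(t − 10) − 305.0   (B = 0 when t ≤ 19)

At 4089 K (t = 40.89):
  B = 138.5·ln(40.89 − 10) − 305.0 = 138.5·ln 30.89 − 305.0 = 138.5·3.4304 − 305.0 = 170.115.
At 2826 K (t = 28.26):
  B = 138.5·ln(28.26 − 10) − 305.0 = 138.5·ln 18.26 − 305.0 = 138.5·2.9047 − 305.0 = 97.303.
Gain = 97.303 / 170.115 = 0.5720 → 0.572.

0.572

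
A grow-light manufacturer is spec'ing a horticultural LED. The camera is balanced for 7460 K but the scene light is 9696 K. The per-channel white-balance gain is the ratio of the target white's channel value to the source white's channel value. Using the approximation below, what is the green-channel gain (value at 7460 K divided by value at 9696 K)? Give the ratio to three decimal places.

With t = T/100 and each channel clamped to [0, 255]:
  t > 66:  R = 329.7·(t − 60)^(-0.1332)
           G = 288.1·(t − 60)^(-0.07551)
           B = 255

At 9696 K (t = 96.96):
  G = 288.1·(96.96 − 60)^(-0.07551) = 288.1·36.96^(-0.07551) = 288.1·0.76141 = 219.363.
At 7460 K (t = 74.6):
  G = 288.1·(74.6 − 60)^(-0.07551) = 288.1·14.6^(-0.07551) = 288.1·0.81673 = 235.301.
Gain = 235.301 / 219.363 = 1.0727 → 1.073.

1.073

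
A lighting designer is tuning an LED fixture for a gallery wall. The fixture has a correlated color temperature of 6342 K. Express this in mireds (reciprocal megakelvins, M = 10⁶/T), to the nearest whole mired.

M = 10⁶ / 6342 = 157.679 → 158 mireds.

158 mireds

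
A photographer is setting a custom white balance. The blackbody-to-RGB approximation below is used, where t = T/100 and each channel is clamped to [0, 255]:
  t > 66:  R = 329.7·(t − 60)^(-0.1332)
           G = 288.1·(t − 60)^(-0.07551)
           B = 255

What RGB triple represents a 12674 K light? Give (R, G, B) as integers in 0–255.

t = 12674/100 = 126.74; the t > 66 branch applies.
R = 329.7·(126.74 − 60)^(-0.1332) = 329.7·66.74^(-0.1332) = 329.7·0.57147 = 188.413.
G = 288.1·(126.74 − 60)^(-0.07551) = 288.1·66.74^(-0.07551) = 288.1·0.72818 = 209.790.
B = 255 by definition for t > 66.
Rounded: (188, 210, 255).

(188, 210, 255)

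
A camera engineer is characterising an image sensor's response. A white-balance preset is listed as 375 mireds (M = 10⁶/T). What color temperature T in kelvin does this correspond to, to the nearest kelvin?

2667 K

T = 10⁶ / 375 = 2666.67 K → 2667 K.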